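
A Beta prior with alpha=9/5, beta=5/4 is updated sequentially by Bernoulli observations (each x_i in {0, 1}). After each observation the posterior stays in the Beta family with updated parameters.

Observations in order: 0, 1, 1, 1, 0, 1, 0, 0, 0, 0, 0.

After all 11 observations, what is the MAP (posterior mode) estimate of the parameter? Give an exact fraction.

96/241

obs 1: x=0 → posterior Beta(9/5, 9/4)
obs 2: x=1 → posterior Beta(14/5, 9/4)
obs 3: x=1 → posterior Beta(19/5, 9/4)
obs 4: x=1 → posterior Beta(24/5, 9/4)
obs 5: x=0 → posterior Beta(24/5, 13/4)
obs 6: x=1 → posterior Beta(29/5, 13/4)
obs 7: x=0 → posterior Beta(29/5, 17/4)
obs 8: x=0 → posterior Beta(29/5, 21/4)
obs 9: x=0 → posterior Beta(29/5, 25/4)
obs 10: x=0 → posterior Beta(29/5, 29/4)
obs 11: x=0 → posterior Beta(29/5, 33/4)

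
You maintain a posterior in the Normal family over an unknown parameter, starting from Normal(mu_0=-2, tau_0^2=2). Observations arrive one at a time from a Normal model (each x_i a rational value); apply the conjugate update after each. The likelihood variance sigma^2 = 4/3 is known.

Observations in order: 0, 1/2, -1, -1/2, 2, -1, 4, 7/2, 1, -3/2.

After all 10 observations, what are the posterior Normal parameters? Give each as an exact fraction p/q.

mu_0=17/32, tau_0^2=1/8

obs 1: x=0 → posterior Normal(-4/5, 4/5)
obs 2: x=1/2 → posterior Normal(-5/16, 1/2)
obs 3: x=-1 → posterior Normal(-1/2, 4/11)
obs 4: x=-1/2 → posterior Normal(-1/2, 2/7)
obs 5: x=2 → posterior Normal(-1/17, 4/17)
obs 6: x=-1 → posterior Normal(-1/5, 1/5)
obs 7: x=4 → posterior Normal(8/23, 4/23)
obs 8: x=7/2 → posterior Normal(37/52, 2/13)
obs 9: x=1 → posterior Normal(43/58, 4/29)
obs 10: x=-3/2 → posterior Normal(17/32, 1/8)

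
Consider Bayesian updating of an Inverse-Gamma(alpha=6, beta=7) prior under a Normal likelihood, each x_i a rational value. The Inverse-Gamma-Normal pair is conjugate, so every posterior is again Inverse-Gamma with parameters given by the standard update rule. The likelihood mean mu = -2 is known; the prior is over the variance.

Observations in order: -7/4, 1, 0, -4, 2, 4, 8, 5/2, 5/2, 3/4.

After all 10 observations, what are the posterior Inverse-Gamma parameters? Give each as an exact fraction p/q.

obs 1: x=-7/4 → posterior Inverse-Gamma(13/2, 225/32)
obs 2: x=1 → posterior Inverse-Gamma(7, 369/32)
obs 3: x=0 → posterior Inverse-Gamma(15/2, 433/32)
obs 4: x=-4 → posterior Inverse-Gamma(8, 497/32)
obs 5: x=2 → posterior Inverse-Gamma(17/2, 753/32)
obs 6: x=4 → posterior Inverse-Gamma(9, 1329/32)
obs 7: x=8 → posterior Inverse-Gamma(19/2, 2929/32)
obs 8: x=5/2 → posterior Inverse-Gamma(10, 3253/32)
obs 9: x=5/2 → posterior Inverse-Gamma(21/2, 3577/32)
obs 10: x=3/4 → posterior Inverse-Gamma(11, 1849/16)

alpha=11, beta=1849/16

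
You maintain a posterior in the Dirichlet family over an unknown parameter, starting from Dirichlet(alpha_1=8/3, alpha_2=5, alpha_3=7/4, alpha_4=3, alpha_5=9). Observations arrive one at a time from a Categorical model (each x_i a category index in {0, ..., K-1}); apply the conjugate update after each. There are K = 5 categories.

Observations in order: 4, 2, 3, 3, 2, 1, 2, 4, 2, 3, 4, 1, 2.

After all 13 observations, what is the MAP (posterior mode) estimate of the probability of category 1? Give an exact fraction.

obs 1: x=4 → posterior Dirichlet(8/3, 5, 7/4, 3, 10)
obs 2: x=2 → posterior Dirichlet(8/3, 5, 11/4, 3, 10)
obs 3: x=3 → posterior Dirichlet(8/3, 5, 11/4, 4, 10)
obs 4: x=3 → posterior Dirichlet(8/3, 5, 11/4, 5, 10)
obs 5: x=2 → posterior Dirichlet(8/3, 5, 15/4, 5, 10)
obs 6: x=1 → posterior Dirichlet(8/3, 6, 15/4, 5, 10)
obs 7: x=2 → posterior Dirichlet(8/3, 6, 19/4, 5, 10)
obs 8: x=4 → posterior Dirichlet(8/3, 6, 19/4, 5, 11)
obs 9: x=2 → posterior Dirichlet(8/3, 6, 23/4, 5, 11)
obs 10: x=3 → posterior Dirichlet(8/3, 6, 23/4, 6, 11)
obs 11: x=4 → posterior Dirichlet(8/3, 6, 23/4, 6, 12)
obs 12: x=1 → posterior Dirichlet(8/3, 7, 23/4, 6, 12)
obs 13: x=2 → posterior Dirichlet(8/3, 7, 27/4, 6, 12)

72/353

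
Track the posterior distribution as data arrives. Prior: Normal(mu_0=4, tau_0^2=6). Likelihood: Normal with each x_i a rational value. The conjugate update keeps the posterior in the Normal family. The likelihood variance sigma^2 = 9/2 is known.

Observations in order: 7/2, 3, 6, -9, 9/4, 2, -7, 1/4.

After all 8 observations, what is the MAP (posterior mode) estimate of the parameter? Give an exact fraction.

16/35

obs 1: x=7/2 → posterior Normal(26/7, 18/7)
obs 2: x=3 → posterior Normal(38/11, 18/11)
obs 3: x=6 → posterior Normal(62/15, 6/5)
obs 4: x=-9 → posterior Normal(26/19, 18/19)
obs 5: x=9/4 → posterior Normal(35/23, 18/23)
obs 6: x=2 → posterior Normal(43/27, 2/3)
obs 7: x=-7 → posterior Normal(15/31, 18/31)
obs 8: x=1/4 → posterior Normal(16/35, 18/35)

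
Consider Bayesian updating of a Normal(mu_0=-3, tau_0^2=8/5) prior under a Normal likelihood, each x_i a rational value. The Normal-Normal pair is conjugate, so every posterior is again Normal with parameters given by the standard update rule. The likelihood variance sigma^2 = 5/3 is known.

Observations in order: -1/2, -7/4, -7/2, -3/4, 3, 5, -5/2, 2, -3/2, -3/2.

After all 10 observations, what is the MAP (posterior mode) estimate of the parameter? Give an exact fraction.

obs 1: x=-1/2 → posterior Normal(-87/49, 40/49)
obs 2: x=-7/4 → posterior Normal(-129/73, 40/73)
obs 3: x=-7/2 → posterior Normal(-213/97, 40/97)
obs 4: x=-3/4 → posterior Normal(-21/11, 40/121)
obs 5: x=3 → posterior Normal(-159/145, 8/29)
obs 6: x=5 → posterior Normal(-3/13, 40/169)
obs 7: x=-5/2 → posterior Normal(-99/193, 40/193)
obs 8: x=2 → posterior Normal(-51/217, 40/217)
obs 9: x=-3/2 → posterior Normal(-87/241, 40/241)
obs 10: x=-3/2 → posterior Normal(-123/265, 8/53)

-123/265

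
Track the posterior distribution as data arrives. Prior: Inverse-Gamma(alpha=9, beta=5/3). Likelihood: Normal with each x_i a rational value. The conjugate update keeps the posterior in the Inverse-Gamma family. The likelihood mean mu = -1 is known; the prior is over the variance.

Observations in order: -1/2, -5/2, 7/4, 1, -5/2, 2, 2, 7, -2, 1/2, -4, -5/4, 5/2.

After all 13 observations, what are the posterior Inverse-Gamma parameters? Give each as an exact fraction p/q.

alpha=31/2, beta=3029/48

obs 1: x=-1/2 → posterior Inverse-Gamma(19/2, 43/24)
obs 2: x=-5/2 → posterior Inverse-Gamma(10, 35/12)
obs 3: x=7/4 → posterior Inverse-Gamma(21/2, 643/96)
obs 4: x=1 → posterior Inverse-Gamma(11, 835/96)
obs 5: x=-5/2 → posterior Inverse-Gamma(23/2, 943/96)
obs 6: x=2 → posterior Inverse-Gamma(12, 1375/96)
obs 7: x=2 → posterior Inverse-Gamma(25/2, 1807/96)
obs 8: x=7 → posterior Inverse-Gamma(13, 4879/96)
obs 9: x=-2 → posterior Inverse-Gamma(27/2, 4927/96)
obs 10: x=1/2 → posterior Inverse-Gamma(14, 5035/96)
obs 11: x=-4 → posterior Inverse-Gamma(29/2, 5467/96)
obs 12: x=-5/4 → posterior Inverse-Gamma(15, 2735/48)
obs 13: x=5/2 → posterior Inverse-Gamma(31/2, 3029/48)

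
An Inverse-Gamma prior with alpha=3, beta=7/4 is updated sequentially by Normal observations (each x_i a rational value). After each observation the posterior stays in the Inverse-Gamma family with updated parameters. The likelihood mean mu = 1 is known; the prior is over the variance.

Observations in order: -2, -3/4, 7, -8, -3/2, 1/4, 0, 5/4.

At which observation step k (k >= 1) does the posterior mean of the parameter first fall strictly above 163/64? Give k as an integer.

obs 1: x=-2 → posterior Inverse-Gamma(7/2, 25/4)
obs 2: x=-3/4 → posterior Inverse-Gamma(4, 249/32)
obs 3: x=7 → posterior Inverse-Gamma(9/2, 825/32)
obs 4: x=-8 → posterior Inverse-Gamma(5, 2121/32)
obs 5: x=-3/2 → posterior Inverse-Gamma(11/2, 2221/32)
obs 6: x=1/4 → posterior Inverse-Gamma(6, 1115/16)
obs 7: x=0 → posterior Inverse-Gamma(13/2, 1123/16)
obs 8: x=5/4 → posterior Inverse-Gamma(7, 2247/32)

k = 2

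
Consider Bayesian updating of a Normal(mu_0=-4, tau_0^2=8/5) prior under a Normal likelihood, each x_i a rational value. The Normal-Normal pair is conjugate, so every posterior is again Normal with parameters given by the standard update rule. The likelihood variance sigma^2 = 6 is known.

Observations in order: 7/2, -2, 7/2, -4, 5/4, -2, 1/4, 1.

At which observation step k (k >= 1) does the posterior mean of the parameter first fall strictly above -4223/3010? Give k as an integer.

k = 7

obs 1: x=7/2 → posterior Normal(-46/19, 24/19)
obs 2: x=-2 → posterior Normal(-54/23, 24/23)
obs 3: x=7/2 → posterior Normal(-40/27, 8/9)
obs 4: x=-4 → posterior Normal(-56/31, 24/31)
obs 5: x=5/4 → posterior Normal(-51/35, 24/35)
obs 6: x=-2 → posterior Normal(-59/39, 8/13)
obs 7: x=1/4 → posterior Normal(-58/43, 24/43)
obs 8: x=1 → posterior Normal(-54/47, 24/47)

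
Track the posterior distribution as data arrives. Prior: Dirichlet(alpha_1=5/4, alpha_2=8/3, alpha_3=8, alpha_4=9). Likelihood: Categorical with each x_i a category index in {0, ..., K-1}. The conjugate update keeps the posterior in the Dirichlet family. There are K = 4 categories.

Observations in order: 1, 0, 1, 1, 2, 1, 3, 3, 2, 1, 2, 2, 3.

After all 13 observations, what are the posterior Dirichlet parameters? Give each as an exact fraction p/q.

obs 1: x=1 → posterior Dirichlet(5/4, 11/3, 8, 9)
obs 2: x=0 → posterior Dirichlet(9/4, 11/3, 8, 9)
obs 3: x=1 → posterior Dirichlet(9/4, 14/3, 8, 9)
obs 4: x=1 → posterior Dirichlet(9/4, 17/3, 8, 9)
obs 5: x=2 → posterior Dirichlet(9/4, 17/3, 9, 9)
obs 6: x=1 → posterior Dirichlet(9/4, 20/3, 9, 9)
obs 7: x=3 → posterior Dirichlet(9/4, 20/3, 9, 10)
obs 8: x=3 → posterior Dirichlet(9/4, 20/3, 9, 11)
obs 9: x=2 → posterior Dirichlet(9/4, 20/3, 10, 11)
obs 10: x=1 → posterior Dirichlet(9/4, 23/3, 10, 11)
obs 11: x=2 → posterior Dirichlet(9/4, 23/3, 11, 11)
obs 12: x=2 → posterior Dirichlet(9/4, 23/3, 12, 11)
obs 13: x=3 → posterior Dirichlet(9/4, 23/3, 12, 12)

alpha_1=9/4, alpha_2=23/3, alpha_3=12, alpha_4=12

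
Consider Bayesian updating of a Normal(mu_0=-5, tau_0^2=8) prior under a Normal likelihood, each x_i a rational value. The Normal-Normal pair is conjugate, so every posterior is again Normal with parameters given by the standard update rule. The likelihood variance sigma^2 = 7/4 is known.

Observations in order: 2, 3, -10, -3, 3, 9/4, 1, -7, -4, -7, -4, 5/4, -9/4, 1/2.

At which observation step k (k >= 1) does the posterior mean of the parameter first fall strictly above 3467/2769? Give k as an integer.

k = 2

obs 1: x=2 → posterior Normal(29/39, 56/39)
obs 2: x=3 → posterior Normal(125/71, 56/71)
obs 3: x=-10 → posterior Normal(-195/103, 56/103)
obs 4: x=-3 → posterior Normal(-97/45, 56/135)
obs 5: x=3 → posterior Normal(-195/167, 56/167)
obs 6: x=9/4 → posterior Normal(-123/199, 56/199)
obs 7: x=1 → posterior Normal(-13/33, 8/33)
obs 8: x=-7 → posterior Normal(-315/263, 56/263)
obs 9: x=-4 → posterior Normal(-443/295, 56/295)
obs 10: x=-7 → posterior Normal(-667/327, 56/327)
obs 11: x=-4 → posterior Normal(-795/359, 56/359)
obs 12: x=5/4 → posterior Normal(-755/391, 56/391)
obs 13: x=-9/4 → posterior Normal(-827/423, 56/423)
obs 14: x=1/2 → posterior Normal(-811/455, 8/65)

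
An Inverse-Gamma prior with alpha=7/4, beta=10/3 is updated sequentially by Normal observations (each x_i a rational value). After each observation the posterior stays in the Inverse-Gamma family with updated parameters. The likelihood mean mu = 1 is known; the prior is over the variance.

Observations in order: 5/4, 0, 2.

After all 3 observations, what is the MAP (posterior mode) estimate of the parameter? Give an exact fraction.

419/408

obs 1: x=5/4 → posterior Inverse-Gamma(9/4, 323/96)
obs 2: x=0 → posterior Inverse-Gamma(11/4, 371/96)
obs 3: x=2 → posterior Inverse-Gamma(13/4, 419/96)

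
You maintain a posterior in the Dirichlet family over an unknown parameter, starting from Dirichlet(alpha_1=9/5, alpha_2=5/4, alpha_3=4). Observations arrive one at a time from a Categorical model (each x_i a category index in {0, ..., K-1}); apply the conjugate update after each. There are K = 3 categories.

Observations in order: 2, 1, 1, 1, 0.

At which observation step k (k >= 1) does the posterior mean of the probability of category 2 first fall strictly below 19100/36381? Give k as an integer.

k = 3

obs 1: x=2 → posterior Dirichlet(9/5, 5/4, 5)
obs 2: x=1 → posterior Dirichlet(9/5, 9/4, 5)
obs 3: x=1 → posterior Dirichlet(9/5, 13/4, 5)
obs 4: x=1 → posterior Dirichlet(9/5, 17/4, 5)
obs 5: x=0 → posterior Dirichlet(14/5, 17/4, 5)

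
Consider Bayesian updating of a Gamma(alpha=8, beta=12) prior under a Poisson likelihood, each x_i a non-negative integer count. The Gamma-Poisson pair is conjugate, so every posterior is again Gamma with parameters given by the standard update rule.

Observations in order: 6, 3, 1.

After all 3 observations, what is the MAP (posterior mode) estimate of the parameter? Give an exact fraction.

obs 1: x=6 → posterior Gamma(14, 13)
obs 2: x=3 → posterior Gamma(17, 14)
obs 3: x=1 → posterior Gamma(18, 15)

17/15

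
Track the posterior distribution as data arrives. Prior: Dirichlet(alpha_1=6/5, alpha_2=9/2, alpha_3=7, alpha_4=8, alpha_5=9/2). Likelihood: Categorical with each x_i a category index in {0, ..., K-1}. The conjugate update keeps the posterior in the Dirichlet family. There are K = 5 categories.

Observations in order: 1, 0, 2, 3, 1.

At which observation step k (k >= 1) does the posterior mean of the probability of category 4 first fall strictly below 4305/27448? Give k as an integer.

k = 4

obs 1: x=1 → posterior Dirichlet(6/5, 11/2, 7, 8, 9/2)
obs 2: x=0 → posterior Dirichlet(11/5, 11/2, 7, 8, 9/2)
obs 3: x=2 → posterior Dirichlet(11/5, 11/2, 8, 8, 9/2)
obs 4: x=3 → posterior Dirichlet(11/5, 11/2, 8, 9, 9/2)
obs 5: x=1 → posterior Dirichlet(11/5, 13/2, 8, 9, 9/2)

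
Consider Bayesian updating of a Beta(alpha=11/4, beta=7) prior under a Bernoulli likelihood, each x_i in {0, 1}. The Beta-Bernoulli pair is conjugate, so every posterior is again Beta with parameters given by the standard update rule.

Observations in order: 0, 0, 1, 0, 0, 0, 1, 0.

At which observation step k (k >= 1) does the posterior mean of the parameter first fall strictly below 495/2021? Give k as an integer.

obs 1: x=0 → posterior Beta(11/4, 8)
obs 2: x=0 → posterior Beta(11/4, 9)
obs 3: x=1 → posterior Beta(15/4, 9)
obs 4: x=0 → posterior Beta(15/4, 10)
obs 5: x=0 → posterior Beta(15/4, 11)
obs 6: x=0 → posterior Beta(15/4, 12)
obs 7: x=1 → posterior Beta(19/4, 12)
obs 8: x=0 → posterior Beta(19/4, 13)

k = 2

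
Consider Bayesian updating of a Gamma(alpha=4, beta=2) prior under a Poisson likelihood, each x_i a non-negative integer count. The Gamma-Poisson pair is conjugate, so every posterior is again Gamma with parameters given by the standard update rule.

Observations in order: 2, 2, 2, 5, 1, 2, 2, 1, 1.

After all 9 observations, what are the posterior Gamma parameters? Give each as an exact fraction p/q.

obs 1: x=2 → posterior Gamma(6, 3)
obs 2: x=2 → posterior Gamma(8, 4)
obs 3: x=2 → posterior Gamma(10, 5)
obs 4: x=5 → posterior Gamma(15, 6)
obs 5: x=1 → posterior Gamma(16, 7)
obs 6: x=2 → posterior Gamma(18, 8)
obs 7: x=2 → posterior Gamma(20, 9)
obs 8: x=1 → posterior Gamma(21, 10)
obs 9: x=1 → posterior Gamma(22, 11)

alpha=22, beta=11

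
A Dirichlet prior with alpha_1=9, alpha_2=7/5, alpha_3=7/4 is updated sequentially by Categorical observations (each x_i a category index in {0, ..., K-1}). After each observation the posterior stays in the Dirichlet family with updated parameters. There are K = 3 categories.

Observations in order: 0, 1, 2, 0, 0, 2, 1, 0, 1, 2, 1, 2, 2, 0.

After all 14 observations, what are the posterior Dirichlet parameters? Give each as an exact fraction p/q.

obs 1: x=0 → posterior Dirichlet(10, 7/5, 7/4)
obs 2: x=1 → posterior Dirichlet(10, 12/5, 7/4)
obs 3: x=2 → posterior Dirichlet(10, 12/5, 11/4)
obs 4: x=0 → posterior Dirichlet(11, 12/5, 11/4)
obs 5: x=0 → posterior Dirichlet(12, 12/5, 11/4)
obs 6: x=2 → posterior Dirichlet(12, 12/5, 15/4)
obs 7: x=1 → posterior Dirichlet(12, 17/5, 15/4)
obs 8: x=0 → posterior Dirichlet(13, 17/5, 15/4)
obs 9: x=1 → posterior Dirichlet(13, 22/5, 15/4)
obs 10: x=2 → posterior Dirichlet(13, 22/5, 19/4)
obs 11: x=1 → posterior Dirichlet(13, 27/5, 19/4)
obs 12: x=2 → posterior Dirichlet(13, 27/5, 23/4)
obs 13: x=2 → posterior Dirichlet(13, 27/5, 27/4)
obs 14: x=0 → posterior Dirichlet(14, 27/5, 27/4)

alpha_1=14, alpha_2=27/5, alpha_3=27/4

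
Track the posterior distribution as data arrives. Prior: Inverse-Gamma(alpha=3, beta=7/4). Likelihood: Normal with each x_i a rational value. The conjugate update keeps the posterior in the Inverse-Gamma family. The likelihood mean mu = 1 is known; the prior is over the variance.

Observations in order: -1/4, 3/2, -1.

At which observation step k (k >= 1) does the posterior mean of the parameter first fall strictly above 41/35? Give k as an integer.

obs 1: x=-1/4 → posterior Inverse-Gamma(7/2, 81/32)
obs 2: x=3/2 → posterior Inverse-Gamma(4, 85/32)
obs 3: x=-1 → posterior Inverse-Gamma(9/2, 149/32)

k = 3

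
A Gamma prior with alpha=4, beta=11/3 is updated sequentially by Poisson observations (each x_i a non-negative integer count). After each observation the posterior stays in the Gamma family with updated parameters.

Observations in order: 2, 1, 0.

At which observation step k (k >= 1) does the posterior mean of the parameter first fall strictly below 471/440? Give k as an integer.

k = 3

obs 1: x=2 → posterior Gamma(6, 14/3)
obs 2: x=1 → posterior Gamma(7, 17/3)
obs 3: x=0 → posterior Gamma(7, 20/3)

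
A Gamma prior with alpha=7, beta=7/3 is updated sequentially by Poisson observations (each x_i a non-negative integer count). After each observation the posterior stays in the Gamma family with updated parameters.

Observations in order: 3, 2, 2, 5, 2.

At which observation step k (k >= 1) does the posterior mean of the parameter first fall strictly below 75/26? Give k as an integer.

obs 1: x=3 → posterior Gamma(10, 10/3)
obs 2: x=2 → posterior Gamma(12, 13/3)
obs 3: x=2 → posterior Gamma(14, 16/3)
obs 4: x=5 → posterior Gamma(19, 19/3)
obs 5: x=2 → posterior Gamma(21, 22/3)

k = 2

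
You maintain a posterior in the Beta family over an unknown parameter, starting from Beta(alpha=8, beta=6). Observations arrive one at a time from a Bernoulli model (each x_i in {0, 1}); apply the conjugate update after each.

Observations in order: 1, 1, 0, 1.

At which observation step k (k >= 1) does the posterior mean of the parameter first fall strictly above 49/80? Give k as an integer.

k = 2

obs 1: x=1 → posterior Beta(9, 6)
obs 2: x=1 → posterior Beta(10, 6)
obs 3: x=0 → posterior Beta(10, 7)
obs 4: x=1 → posterior Beta(11, 7)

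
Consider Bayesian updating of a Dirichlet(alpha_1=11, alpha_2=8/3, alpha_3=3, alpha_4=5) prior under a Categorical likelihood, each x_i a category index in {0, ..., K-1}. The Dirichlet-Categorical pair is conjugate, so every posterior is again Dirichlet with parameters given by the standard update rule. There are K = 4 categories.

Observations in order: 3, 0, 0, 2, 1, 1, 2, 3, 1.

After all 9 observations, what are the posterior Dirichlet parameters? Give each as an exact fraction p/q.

alpha_1=13, alpha_2=17/3, alpha_3=5, alpha_4=7

obs 1: x=3 → posterior Dirichlet(11, 8/3, 3, 6)
obs 2: x=0 → posterior Dirichlet(12, 8/3, 3, 6)
obs 3: x=0 → posterior Dirichlet(13, 8/3, 3, 6)
obs 4: x=2 → posterior Dirichlet(13, 8/3, 4, 6)
obs 5: x=1 → posterior Dirichlet(13, 11/3, 4, 6)
obs 6: x=1 → posterior Dirichlet(13, 14/3, 4, 6)
obs 7: x=2 → posterior Dirichlet(13, 14/3, 5, 6)
obs 8: x=3 → posterior Dirichlet(13, 14/3, 5, 7)
obs 9: x=1 → posterior Dirichlet(13, 17/3, 5, 7)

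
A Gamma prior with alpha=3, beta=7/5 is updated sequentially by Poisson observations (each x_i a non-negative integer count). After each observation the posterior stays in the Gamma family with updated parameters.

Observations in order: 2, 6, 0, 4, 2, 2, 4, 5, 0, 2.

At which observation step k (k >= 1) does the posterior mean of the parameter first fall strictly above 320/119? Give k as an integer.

obs 1: x=2 → posterior Gamma(5, 12/5)
obs 2: x=6 → posterior Gamma(11, 17/5)
obs 3: x=0 → posterior Gamma(11, 22/5)
obs 4: x=4 → posterior Gamma(15, 27/5)
obs 5: x=2 → posterior Gamma(17, 32/5)
obs 6: x=2 → posterior Gamma(19, 37/5)
obs 7: x=4 → posterior Gamma(23, 42/5)
obs 8: x=5 → posterior Gamma(28, 47/5)
obs 9: x=0 → posterior Gamma(28, 52/5)
obs 10: x=2 → posterior Gamma(30, 57/5)

k = 2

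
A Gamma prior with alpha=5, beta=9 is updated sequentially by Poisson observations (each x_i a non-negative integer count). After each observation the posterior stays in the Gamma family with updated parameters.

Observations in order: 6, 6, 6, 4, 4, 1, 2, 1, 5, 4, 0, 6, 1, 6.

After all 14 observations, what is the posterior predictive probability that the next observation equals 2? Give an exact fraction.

obs 1: x=6 → posterior Gamma(11, 10)
obs 2: x=6 → posterior Gamma(17, 11)
obs 3: x=6 → posterior Gamma(23, 12)
obs 4: x=4 → posterior Gamma(27, 13)
obs 5: x=4 → posterior Gamma(31, 14)
obs 6: x=1 → posterior Gamma(32, 15)
obs 7: x=2 → posterior Gamma(34, 16)
obs 8: x=1 → posterior Gamma(35, 17)
obs 9: x=5 → posterior Gamma(40, 18)
obs 10: x=4 → posterior Gamma(44, 19)
obs 11: x=0 → posterior Gamma(44, 20)
obs 12: x=6 → posterior Gamma(50, 21)
obs 13: x=1 → posterior Gamma(51, 22)
obs 14: x=6 → posterior Gamma(57, 23)

228896025556905957541921296998571417844924344230146178331627530302501183666373953/902281403179291056455604150511532940065917241060794243444282481485523535588753408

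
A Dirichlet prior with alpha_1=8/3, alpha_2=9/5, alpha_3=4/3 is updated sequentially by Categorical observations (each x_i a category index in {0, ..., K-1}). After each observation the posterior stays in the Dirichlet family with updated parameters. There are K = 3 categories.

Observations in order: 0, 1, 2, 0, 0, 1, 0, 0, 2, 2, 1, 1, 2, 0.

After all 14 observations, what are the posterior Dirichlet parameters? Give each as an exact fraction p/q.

alpha_1=26/3, alpha_2=29/5, alpha_3=16/3

obs 1: x=0 → posterior Dirichlet(11/3, 9/5, 4/3)
obs 2: x=1 → posterior Dirichlet(11/3, 14/5, 4/3)
obs 3: x=2 → posterior Dirichlet(11/3, 14/5, 7/3)
obs 4: x=0 → posterior Dirichlet(14/3, 14/5, 7/3)
obs 5: x=0 → posterior Dirichlet(17/3, 14/5, 7/3)
obs 6: x=1 → posterior Dirichlet(17/3, 19/5, 7/3)
obs 7: x=0 → posterior Dirichlet(20/3, 19/5, 7/3)
obs 8: x=0 → posterior Dirichlet(23/3, 19/5, 7/3)
obs 9: x=2 → posterior Dirichlet(23/3, 19/5, 10/3)
obs 10: x=2 → posterior Dirichlet(23/3, 19/5, 13/3)
obs 11: x=1 → posterior Dirichlet(23/3, 24/5, 13/3)
obs 12: x=1 → posterior Dirichlet(23/3, 29/5, 13/3)
obs 13: x=2 → posterior Dirichlet(23/3, 29/5, 16/3)
obs 14: x=0 → posterior Dirichlet(26/3, 29/5, 16/3)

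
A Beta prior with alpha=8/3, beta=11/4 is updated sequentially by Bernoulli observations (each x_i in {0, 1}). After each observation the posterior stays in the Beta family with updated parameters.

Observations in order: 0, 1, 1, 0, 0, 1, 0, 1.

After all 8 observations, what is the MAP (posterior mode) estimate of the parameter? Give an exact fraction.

obs 1: x=0 → posterior Beta(8/3, 15/4)
obs 2: x=1 → posterior Beta(11/3, 15/4)
obs 3: x=1 → posterior Beta(14/3, 15/4)
obs 4: x=0 → posterior Beta(14/3, 19/4)
obs 5: x=0 → posterior Beta(14/3, 23/4)
obs 6: x=1 → posterior Beta(17/3, 23/4)
obs 7: x=0 → posterior Beta(17/3, 27/4)
obs 8: x=1 → posterior Beta(20/3, 27/4)

68/137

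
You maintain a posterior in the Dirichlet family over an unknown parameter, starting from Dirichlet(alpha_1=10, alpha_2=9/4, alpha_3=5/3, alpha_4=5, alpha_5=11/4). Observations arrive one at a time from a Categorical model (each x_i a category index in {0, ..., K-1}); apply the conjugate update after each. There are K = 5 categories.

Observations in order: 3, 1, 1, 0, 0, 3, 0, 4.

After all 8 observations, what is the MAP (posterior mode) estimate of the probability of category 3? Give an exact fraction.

obs 1: x=3 → posterior Dirichlet(10, 9/4, 5/3, 6, 11/4)
obs 2: x=1 → posterior Dirichlet(10, 13/4, 5/3, 6, 11/4)
obs 3: x=1 → posterior Dirichlet(10, 17/4, 5/3, 6, 11/4)
obs 4: x=0 → posterior Dirichlet(11, 17/4, 5/3, 6, 11/4)
obs 5: x=0 → posterior Dirichlet(12, 17/4, 5/3, 6, 11/4)
obs 6: x=3 → posterior Dirichlet(12, 17/4, 5/3, 7, 11/4)
obs 7: x=0 → posterior Dirichlet(13, 17/4, 5/3, 7, 11/4)
obs 8: x=4 → posterior Dirichlet(13, 17/4, 5/3, 7, 15/4)

9/37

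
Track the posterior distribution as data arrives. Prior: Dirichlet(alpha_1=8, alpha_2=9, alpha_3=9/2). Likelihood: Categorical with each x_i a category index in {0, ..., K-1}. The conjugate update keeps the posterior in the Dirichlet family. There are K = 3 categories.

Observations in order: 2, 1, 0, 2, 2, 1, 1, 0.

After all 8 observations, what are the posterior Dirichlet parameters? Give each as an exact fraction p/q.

obs 1: x=2 → posterior Dirichlet(8, 9, 11/2)
obs 2: x=1 → posterior Dirichlet(8, 10, 11/2)
obs 3: x=0 → posterior Dirichlet(9, 10, 11/2)
obs 4: x=2 → posterior Dirichlet(9, 10, 13/2)
obs 5: x=2 → posterior Dirichlet(9, 10, 15/2)
obs 6: x=1 → posterior Dirichlet(9, 11, 15/2)
obs 7: x=1 → posterior Dirichlet(9, 12, 15/2)
obs 8: x=0 → posterior Dirichlet(10, 12, 15/2)

alpha_1=10, alpha_2=12, alpha_3=15/2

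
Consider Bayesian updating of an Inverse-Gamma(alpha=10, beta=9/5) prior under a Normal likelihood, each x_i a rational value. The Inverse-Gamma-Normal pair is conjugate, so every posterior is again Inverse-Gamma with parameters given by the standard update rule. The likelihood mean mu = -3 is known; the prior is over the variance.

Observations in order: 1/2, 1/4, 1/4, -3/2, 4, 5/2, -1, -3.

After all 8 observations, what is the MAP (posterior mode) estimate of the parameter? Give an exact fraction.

obs 1: x=1/2 → posterior Inverse-Gamma(21/2, 317/40)
obs 2: x=1/4 → posterior Inverse-Gamma(11, 2113/160)
obs 3: x=1/4 → posterior Inverse-Gamma(23/2, 1479/80)
obs 4: x=-3/2 → posterior Inverse-Gamma(12, 1569/80)
obs 5: x=4 → posterior Inverse-Gamma(25/2, 3529/80)
obs 6: x=5/2 → posterior Inverse-Gamma(13, 4739/80)
obs 7: x=-1 → posterior Inverse-Gamma(27/2, 4899/80)
obs 8: x=-3 → posterior Inverse-Gamma(14, 4899/80)

1633/400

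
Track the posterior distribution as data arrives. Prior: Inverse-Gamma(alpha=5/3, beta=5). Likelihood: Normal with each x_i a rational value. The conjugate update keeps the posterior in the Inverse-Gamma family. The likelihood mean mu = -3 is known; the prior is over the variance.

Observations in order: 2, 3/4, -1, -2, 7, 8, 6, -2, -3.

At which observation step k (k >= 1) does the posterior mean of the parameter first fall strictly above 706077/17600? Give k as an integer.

obs 1: x=2 → posterior Inverse-Gamma(13/6, 35/2)
obs 2: x=3/4 → posterior Inverse-Gamma(8/3, 785/32)
obs 3: x=-1 → posterior Inverse-Gamma(19/6, 849/32)
obs 4: x=-2 → posterior Inverse-Gamma(11/3, 865/32)
obs 5: x=7 → posterior Inverse-Gamma(25/6, 2465/32)
obs 6: x=8 → posterior Inverse-Gamma(14/3, 4401/32)
obs 7: x=6 → posterior Inverse-Gamma(31/6, 5697/32)
obs 8: x=-2 → posterior Inverse-Gamma(17/3, 5713/32)
obs 9: x=-3 → posterior Inverse-Gamma(37/6, 5713/32)

k = 7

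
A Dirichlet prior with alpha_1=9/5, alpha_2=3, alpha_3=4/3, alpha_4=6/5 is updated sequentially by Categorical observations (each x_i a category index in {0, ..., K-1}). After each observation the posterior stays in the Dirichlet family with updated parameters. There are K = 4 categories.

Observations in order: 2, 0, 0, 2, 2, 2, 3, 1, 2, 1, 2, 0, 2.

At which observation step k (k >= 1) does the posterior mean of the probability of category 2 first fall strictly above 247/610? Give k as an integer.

k = 13

obs 1: x=2 → posterior Dirichlet(9/5, 3, 7/3, 6/5)
obs 2: x=0 → posterior Dirichlet(14/5, 3, 7/3, 6/5)
obs 3: x=0 → posterior Dirichlet(19/5, 3, 7/3, 6/5)
obs 4: x=2 → posterior Dirichlet(19/5, 3, 10/3, 6/5)
obs 5: x=2 → posterior Dirichlet(19/5, 3, 13/3, 6/5)
obs 6: x=2 → posterior Dirichlet(19/5, 3, 16/3, 6/5)
obs 7: x=3 → posterior Dirichlet(19/5, 3, 16/3, 11/5)
obs 8: x=1 → posterior Dirichlet(19/5, 4, 16/3, 11/5)
obs 9: x=2 → posterior Dirichlet(19/5, 4, 19/3, 11/5)
obs 10: x=1 → posterior Dirichlet(19/5, 5, 19/3, 11/5)
obs 11: x=2 → posterior Dirichlet(19/5, 5, 22/3, 11/5)
obs 12: x=0 → posterior Dirichlet(24/5, 5, 22/3, 11/5)
obs 13: x=2 → posterior Dirichlet(24/5, 5, 25/3, 11/5)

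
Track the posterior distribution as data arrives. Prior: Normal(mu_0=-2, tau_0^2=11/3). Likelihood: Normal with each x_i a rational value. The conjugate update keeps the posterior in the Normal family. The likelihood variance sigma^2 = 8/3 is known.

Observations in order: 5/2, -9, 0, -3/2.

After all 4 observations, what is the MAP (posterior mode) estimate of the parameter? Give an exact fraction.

obs 1: x=5/2 → posterior Normal(23/38, 88/57)
obs 2: x=-9 → posterior Normal(-35/12, 44/45)
obs 3: x=0 → posterior Normal(-175/82, 88/123)
obs 4: x=-3/2 → posterior Normal(-2, 22/39)

-2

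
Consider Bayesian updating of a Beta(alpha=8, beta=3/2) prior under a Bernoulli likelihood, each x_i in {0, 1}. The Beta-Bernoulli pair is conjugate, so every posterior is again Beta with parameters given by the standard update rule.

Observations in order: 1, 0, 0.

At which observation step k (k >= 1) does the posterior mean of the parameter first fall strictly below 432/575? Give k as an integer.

k = 3

obs 1: x=1 → posterior Beta(9, 3/2)
obs 2: x=0 → posterior Beta(9, 5/2)
obs 3: x=0 → posterior Beta(9, 7/2)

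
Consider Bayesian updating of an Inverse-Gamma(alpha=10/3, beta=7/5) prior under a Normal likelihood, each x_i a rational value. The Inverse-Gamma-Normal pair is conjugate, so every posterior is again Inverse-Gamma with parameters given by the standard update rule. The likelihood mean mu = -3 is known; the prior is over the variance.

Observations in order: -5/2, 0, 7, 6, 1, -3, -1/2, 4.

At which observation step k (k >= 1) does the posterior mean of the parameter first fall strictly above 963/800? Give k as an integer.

obs 1: x=-5/2 → posterior Inverse-Gamma(23/6, 61/40)
obs 2: x=0 → posterior Inverse-Gamma(13/3, 241/40)
obs 3: x=7 → posterior Inverse-Gamma(29/6, 2241/40)
obs 4: x=6 → posterior Inverse-Gamma(16/3, 3861/40)
obs 5: x=1 → posterior Inverse-Gamma(35/6, 4181/40)
obs 6: x=-3 → posterior Inverse-Gamma(19/3, 4181/40)
obs 7: x=-1/2 → posterior Inverse-Gamma(41/6, 2153/20)
obs 8: x=4 → posterior Inverse-Gamma(22/3, 2643/20)

k = 2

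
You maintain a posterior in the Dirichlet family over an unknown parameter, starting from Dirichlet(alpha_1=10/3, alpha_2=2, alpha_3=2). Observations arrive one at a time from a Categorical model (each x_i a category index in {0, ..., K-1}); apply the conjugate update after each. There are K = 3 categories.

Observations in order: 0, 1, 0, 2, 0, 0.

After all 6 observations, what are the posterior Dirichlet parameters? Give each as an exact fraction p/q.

alpha_1=22/3, alpha_2=3, alpha_3=3

obs 1: x=0 → posterior Dirichlet(13/3, 2, 2)
obs 2: x=1 → posterior Dirichlet(13/3, 3, 2)
obs 3: x=0 → posterior Dirichlet(16/3, 3, 2)
obs 4: x=2 → posterior Dirichlet(16/3, 3, 3)
obs 5: x=0 → posterior Dirichlet(19/3, 3, 3)
obs 6: x=0 → posterior Dirichlet(22/3, 3, 3)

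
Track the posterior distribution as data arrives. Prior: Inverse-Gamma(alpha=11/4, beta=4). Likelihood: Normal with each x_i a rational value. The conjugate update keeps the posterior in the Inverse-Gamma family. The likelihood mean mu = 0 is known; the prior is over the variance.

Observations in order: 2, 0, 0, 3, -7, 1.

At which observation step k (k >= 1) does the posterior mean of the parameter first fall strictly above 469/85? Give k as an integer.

obs 1: x=2 → posterior Inverse-Gamma(13/4, 6)
obs 2: x=0 → posterior Inverse-Gamma(15/4, 6)
obs 3: x=0 → posterior Inverse-Gamma(17/4, 6)
obs 4: x=3 → posterior Inverse-Gamma(19/4, 21/2)
obs 5: x=-7 → posterior Inverse-Gamma(21/4, 35)
obs 6: x=1 → posterior Inverse-Gamma(23/4, 71/2)

k = 5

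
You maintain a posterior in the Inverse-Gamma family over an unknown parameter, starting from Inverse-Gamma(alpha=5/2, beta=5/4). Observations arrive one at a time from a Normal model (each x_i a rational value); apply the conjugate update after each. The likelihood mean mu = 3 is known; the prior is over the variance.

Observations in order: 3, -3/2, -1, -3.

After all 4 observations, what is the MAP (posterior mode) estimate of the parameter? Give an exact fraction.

obs 1: x=3 → posterior Inverse-Gamma(3, 5/4)
obs 2: x=-3/2 → posterior Inverse-Gamma(7/2, 91/8)
obs 3: x=-1 → posterior Inverse-Gamma(4, 155/8)
obs 4: x=-3 → posterior Inverse-Gamma(9/2, 299/8)

299/44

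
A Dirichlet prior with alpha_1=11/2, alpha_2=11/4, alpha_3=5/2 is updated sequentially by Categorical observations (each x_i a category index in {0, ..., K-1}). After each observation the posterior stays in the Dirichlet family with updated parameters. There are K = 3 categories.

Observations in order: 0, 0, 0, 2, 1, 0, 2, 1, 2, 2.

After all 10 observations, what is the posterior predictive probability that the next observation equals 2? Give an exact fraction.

26/83

obs 1: x=0 → posterior Dirichlet(13/2, 11/4, 5/2)
obs 2: x=0 → posterior Dirichlet(15/2, 11/4, 5/2)
obs 3: x=0 → posterior Dirichlet(17/2, 11/4, 5/2)
obs 4: x=2 → posterior Dirichlet(17/2, 11/4, 7/2)
obs 5: x=1 → posterior Dirichlet(17/2, 15/4, 7/2)
obs 6: x=0 → posterior Dirichlet(19/2, 15/4, 7/2)
obs 7: x=2 → posterior Dirichlet(19/2, 15/4, 9/2)
obs 8: x=1 → posterior Dirichlet(19/2, 19/4, 9/2)
obs 9: x=2 → posterior Dirichlet(19/2, 19/4, 11/2)
obs 10: x=2 → posterior Dirichlet(19/2, 19/4, 13/2)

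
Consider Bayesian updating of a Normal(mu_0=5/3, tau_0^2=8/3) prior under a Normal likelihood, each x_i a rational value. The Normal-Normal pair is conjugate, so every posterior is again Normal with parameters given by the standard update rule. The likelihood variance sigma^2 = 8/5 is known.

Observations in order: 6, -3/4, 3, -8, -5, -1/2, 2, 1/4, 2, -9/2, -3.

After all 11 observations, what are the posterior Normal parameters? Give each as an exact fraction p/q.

mu_0=-75/116, tau_0^2=4/29

obs 1: x=6 → posterior Normal(35/8, 1)
obs 2: x=-3/4 → posterior Normal(125/52, 8/13)
obs 3: x=3 → posterior Normal(185/72, 4/9)
obs 4: x=-8 → posterior Normal(25/92, 8/23)
obs 5: x=-5 → posterior Normal(-75/112, 2/7)
obs 6: x=-1/2 → posterior Normal(-85/132, 8/33)
obs 7: x=2 → posterior Normal(-45/152, 4/19)
obs 8: x=1/4 → posterior Normal(-10/43, 8/43)
obs 9: x=2 → posterior Normal(0, 1/6)
obs 10: x=-9/2 → posterior Normal(-45/106, 8/53)
obs 11: x=-3 → posterior Normal(-75/116, 4/29)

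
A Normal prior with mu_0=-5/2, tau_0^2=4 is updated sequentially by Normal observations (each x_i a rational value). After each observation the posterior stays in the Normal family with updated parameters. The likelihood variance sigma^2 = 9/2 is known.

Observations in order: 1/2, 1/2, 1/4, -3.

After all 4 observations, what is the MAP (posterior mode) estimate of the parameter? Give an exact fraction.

obs 1: x=1/2 → posterior Normal(-37/34, 36/17)
obs 2: x=1/2 → posterior Normal(-29/50, 36/25)
obs 3: x=1/4 → posterior Normal(-25/66, 12/11)
obs 4: x=-3 → posterior Normal(-73/82, 36/41)

-73/82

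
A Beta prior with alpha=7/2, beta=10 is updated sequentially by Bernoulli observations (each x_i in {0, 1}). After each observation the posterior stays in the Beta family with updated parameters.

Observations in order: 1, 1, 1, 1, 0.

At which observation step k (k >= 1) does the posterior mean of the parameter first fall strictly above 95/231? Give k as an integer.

k = 4

obs 1: x=1 → posterior Beta(9/2, 10)
obs 2: x=1 → posterior Beta(11/2, 10)
obs 3: x=1 → posterior Beta(13/2, 10)
obs 4: x=1 → posterior Beta(15/2, 10)
obs 5: x=0 → posterior Beta(15/2, 11)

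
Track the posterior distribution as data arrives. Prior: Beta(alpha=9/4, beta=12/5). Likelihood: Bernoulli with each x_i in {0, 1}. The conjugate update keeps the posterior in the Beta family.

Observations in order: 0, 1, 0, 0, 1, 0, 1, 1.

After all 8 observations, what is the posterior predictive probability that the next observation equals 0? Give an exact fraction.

obs 1: x=0 → posterior Beta(9/4, 17/5)
obs 2: x=1 → posterior Beta(13/4, 17/5)
obs 3: x=0 → posterior Beta(13/4, 22/5)
obs 4: x=0 → posterior Beta(13/4, 27/5)
obs 5: x=1 → posterior Beta(17/4, 27/5)
obs 6: x=0 → posterior Beta(17/4, 32/5)
obs 7: x=1 → posterior Beta(21/4, 32/5)
obs 8: x=1 → posterior Beta(25/4, 32/5)

128/253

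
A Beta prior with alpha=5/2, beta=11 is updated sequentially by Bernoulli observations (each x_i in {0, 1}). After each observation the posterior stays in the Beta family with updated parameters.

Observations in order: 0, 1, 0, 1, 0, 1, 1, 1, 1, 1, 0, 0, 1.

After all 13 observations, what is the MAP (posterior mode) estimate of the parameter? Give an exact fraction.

obs 1: x=0 → posterior Beta(5/2, 12)
obs 2: x=1 → posterior Beta(7/2, 12)
obs 3: x=0 → posterior Beta(7/2, 13)
obs 4: x=1 → posterior Beta(9/2, 13)
obs 5: x=0 → posterior Beta(9/2, 14)
obs 6: x=1 → posterior Beta(11/2, 14)
obs 7: x=1 → posterior Beta(13/2, 14)
obs 8: x=1 → posterior Beta(15/2, 14)
obs 9: x=1 → posterior Beta(17/2, 14)
obs 10: x=1 → posterior Beta(19/2, 14)
obs 11: x=0 → posterior Beta(19/2, 15)
obs 12: x=0 → posterior Beta(19/2, 16)
obs 13: x=1 → posterior Beta(21/2, 16)

19/49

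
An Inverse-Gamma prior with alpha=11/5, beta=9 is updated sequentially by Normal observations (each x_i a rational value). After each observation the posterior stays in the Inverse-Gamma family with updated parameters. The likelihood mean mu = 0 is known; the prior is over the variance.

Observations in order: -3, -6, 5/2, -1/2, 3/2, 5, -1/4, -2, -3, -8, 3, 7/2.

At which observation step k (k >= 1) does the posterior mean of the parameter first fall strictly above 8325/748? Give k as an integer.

k = 2

obs 1: x=-3 → posterior Inverse-Gamma(27/10, 27/2)
obs 2: x=-6 → posterior Inverse-Gamma(16/5, 63/2)
obs 3: x=5/2 → posterior Inverse-Gamma(37/10, 277/8)
obs 4: x=-1/2 → posterior Inverse-Gamma(21/5, 139/4)
obs 5: x=3/2 → posterior Inverse-Gamma(47/10, 287/8)
obs 6: x=5 → posterior Inverse-Gamma(26/5, 387/8)
obs 7: x=-1/4 → posterior Inverse-Gamma(57/10, 1549/32)
obs 8: x=-2 → posterior Inverse-Gamma(31/5, 1613/32)
obs 9: x=-3 → posterior Inverse-Gamma(67/10, 1757/32)
obs 10: x=-8 → posterior Inverse-Gamma(36/5, 2781/32)
obs 11: x=3 → posterior Inverse-Gamma(77/10, 2925/32)
obs 12: x=7/2 → posterior Inverse-Gamma(41/5, 3121/32)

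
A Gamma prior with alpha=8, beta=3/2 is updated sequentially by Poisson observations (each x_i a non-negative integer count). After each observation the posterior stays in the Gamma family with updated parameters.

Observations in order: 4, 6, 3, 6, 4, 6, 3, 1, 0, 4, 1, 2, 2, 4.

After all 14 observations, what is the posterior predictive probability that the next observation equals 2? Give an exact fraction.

obs 1: x=4 → posterior Gamma(12, 5/2)
obs 2: x=6 → posterior Gamma(18, 7/2)
obs 3: x=3 → posterior Gamma(21, 9/2)
obs 4: x=6 → posterior Gamma(27, 11/2)
obs 5: x=4 → posterior Gamma(31, 13/2)
obs 6: x=6 → posterior Gamma(37, 15/2)
obs 7: x=3 → posterior Gamma(40, 17/2)
obs 8: x=1 → posterior Gamma(41, 19/2)
obs 9: x=0 → posterior Gamma(41, 21/2)
obs 10: x=4 → posterior Gamma(45, 23/2)
obs 11: x=1 → posterior Gamma(46, 25/2)
obs 12: x=2 → posterior Gamma(48, 27/2)
obs 13: x=2 → posterior Gamma(50, 29/2)
obs 14: x=4 → posterior Gamma(54, 31/2)

6832214027694161795232276081136117168654664996265341491965135600864481106246150420/36645798042417009634893735507813168928287529221777554743521911125293077094899214873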